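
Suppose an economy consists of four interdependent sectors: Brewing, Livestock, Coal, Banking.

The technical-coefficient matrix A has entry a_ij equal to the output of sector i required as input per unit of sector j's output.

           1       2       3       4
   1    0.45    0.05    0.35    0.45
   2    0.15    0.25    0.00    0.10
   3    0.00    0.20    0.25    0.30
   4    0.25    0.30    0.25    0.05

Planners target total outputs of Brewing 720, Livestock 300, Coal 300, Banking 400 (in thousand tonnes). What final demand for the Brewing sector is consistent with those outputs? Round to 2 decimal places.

d_1 = 96.00

I − A =
  [   0.55    -0.05    -0.35    -0.45]
  [  -0.15     0.75     0.00    -0.10]
  [   0.00    -0.20     0.75    -0.30]
  [  -0.25    -0.30    -0.25     0.95]
d = (I − A) x:
  d_1 = (+0.55)·720 + (-0.05)·300 + (-0.35)·300 + (-0.45)·400 = 96.00
  d_2 = (-0.15)·720 + (+0.75)·300 + (+0.00)·300 + (-0.10)·400 = 77.00
  d_3 = (+0.00)·720 + (-0.20)·300 + (+0.75)·300 + (-0.30)·400 = 45.00
  d_4 = (-0.25)·720 + (-0.30)·300 + (-0.25)·300 + (+0.95)·400 = 35.00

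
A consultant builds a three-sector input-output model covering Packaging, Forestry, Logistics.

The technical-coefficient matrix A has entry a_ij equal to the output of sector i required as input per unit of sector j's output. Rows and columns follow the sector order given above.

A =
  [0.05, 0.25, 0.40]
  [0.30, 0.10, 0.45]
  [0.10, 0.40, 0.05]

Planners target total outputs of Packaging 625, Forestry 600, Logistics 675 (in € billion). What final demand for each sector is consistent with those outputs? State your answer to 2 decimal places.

d_P = 173.75, d_F = 48.75, d_L = 338.75

I − A =
  [   0.95    -0.25    -0.40]
  [  -0.30     0.90    -0.45]
  [  -0.10    -0.40     0.95]
d = (I − A) x:
  d_P = (+0.95)·625 + (-0.25)·600 + (-0.40)·675 = 173.75
  d_F = (-0.30)·625 + (+0.90)·600 + (-0.45)·675 = 48.75
  d_L = (-0.10)·625 + (-0.40)·600 + (+0.95)·675 = 338.75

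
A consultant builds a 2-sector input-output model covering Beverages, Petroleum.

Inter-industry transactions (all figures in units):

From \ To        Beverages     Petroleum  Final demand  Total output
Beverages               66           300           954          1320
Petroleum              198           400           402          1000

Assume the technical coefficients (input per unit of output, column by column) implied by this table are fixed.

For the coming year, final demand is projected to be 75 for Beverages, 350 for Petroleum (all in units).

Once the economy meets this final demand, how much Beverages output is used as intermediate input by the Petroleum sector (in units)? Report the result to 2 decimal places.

Technical coefficients a_ij = z_ij / X_j:
  a_BB = 66/1320 = 0.05, a_PB = 198/1320 = 0.15
  a_BP = 300/1000 = 0.30, a_PP = 400/1000 = 0.40
I − A =
  [   0.95    -0.30]
  [  -0.15     0.60]
det(I−A) = (0.95)(0.60) − (-0.30)(-0.15) = 0.5250
adj(I−A) = [[0.60, 0.30], [0.15, 0.95]]
(I − A)⁻¹ = adj(I−A) / det(I−A) ≈
  [   1.1429     0.5714]
  [   0.2857     1.8095]
First solve x = (I − A)⁻¹ d = adj(I−A)·d / det(I−A); in particular x_P = (0.15·75 + 0.95·350) / 0.5250 = 343.75 / 0.5250 ≈ 654.7619.
Intermediate flow from B to P: z_BP = a_BP · x_P = 0.30 × 343.75 / 0.5250 = 103.125 / 0.5250 ≈ 196.43.

z_BP = 196.43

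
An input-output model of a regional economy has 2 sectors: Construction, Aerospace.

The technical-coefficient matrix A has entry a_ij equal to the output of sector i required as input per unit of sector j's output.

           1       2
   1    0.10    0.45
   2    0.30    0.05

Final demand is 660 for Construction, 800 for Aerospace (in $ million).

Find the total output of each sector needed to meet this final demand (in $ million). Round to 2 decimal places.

I − A =
  [   0.90    -0.45]
  [  -0.30     0.95]
det(I−A) = (0.90)(0.95) − (-0.45)(-0.30) = 0.7200
adj(I−A) = [[0.95, 0.45], [0.30, 0.90]]
(I − A)⁻¹ = adj(I−A) / det(I−A) ≈
  [   1.3194     0.6250]
  [   0.4167     1.2500]
x = (I − A)⁻¹ d = adj(I−A)·d / det(I−A), with det(I−A) = 0.7200:
  x_1 = (0.95·660 + 0.45·800) / 0.7200 = 987.00 / 0.7200 ≈ 1370.83
  x_2 = (0.30·660 + 0.90·800) / 0.7200 = 918.00 / 0.7200 = 1275.00

x_1 = 1370.83, x_2 = 1275.00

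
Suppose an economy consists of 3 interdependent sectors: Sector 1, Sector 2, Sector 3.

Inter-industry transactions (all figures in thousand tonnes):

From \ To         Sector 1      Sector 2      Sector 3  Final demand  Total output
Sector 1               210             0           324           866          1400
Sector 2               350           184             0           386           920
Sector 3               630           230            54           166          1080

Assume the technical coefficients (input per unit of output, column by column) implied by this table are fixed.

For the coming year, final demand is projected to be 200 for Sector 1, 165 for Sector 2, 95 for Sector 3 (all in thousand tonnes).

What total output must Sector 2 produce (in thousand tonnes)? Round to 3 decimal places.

Technical coefficients a_ij = z_ij / X_j:
  a_11 = 210/1400 = 0.15, a_21 = 350/1400 = 0.25, a_31 = 630/1400 = 0.45
  a_12 = 0/920 = 0.00, a_22 = 184/920 = 0.20, a_32 = 230/920 = 0.25
  a_13 = 324/1080 = 0.30, a_23 = 0/1080 = 0.00, a_33 = 54/1080 = 0.05
I − A =
  [   0.85     0.00    -0.30]
  [  -0.25     0.80     0.00]
  [  -0.45    -0.25     0.95]
Cofactors of I−A, C_ij = (−1)^(i+j)·(minor ij) (rows/columns in the sector order above):
  C_11 = (0.80)(0.95) − (0.00)(-0.25) = 0.7600
  C_12 = −[(-0.25)(0.95) − (0.00)(-0.45)] = 0.2375
  C_13 = (-0.25)(-0.25) − (0.80)(-0.45) = 0.4225
  C_21 = −[(0.00)(0.95) − (-0.30)(-0.25)] = 0.0750
  C_22 = (0.85)(0.95) − (-0.30)(-0.45) = 0.6725
  C_23 = −[(0.85)(-0.25) − (0.00)(-0.45)] = 0.2125
  C_31 = (0.00)(0.00) − (-0.30)(0.80) = 0.2400
  C_32 = −[(0.85)(0.00) − (-0.30)(-0.25)] = 0.0750
  C_33 = (0.85)(0.80) − (0.00)(-0.25) = 0.6800
det(I−A) = Σ_j (I−A)_1j·C_1j = (0.85)(0.7600) + (0.00)(0.2375) + (-0.30)(0.4225) = 0.51925
adj(I−A) = Cᵀ =
  [ 0.7600   0.0750   0.2400]
  [ 0.2375   0.6725   0.0750]
  [ 0.4225   0.2125   0.6800]
(I − A)⁻¹ = adj(I−A) / det(I−A) ≈
  [   1.4636     0.1444     0.4622]
  [   0.4574     1.2951     0.1444]
  [   0.8137     0.4092     1.3096]
x = (I − A)⁻¹ d = adj(I−A)·d / det(I−A), with det(I−A) = 0.51925:
  x_1 = (0.7600·200 + 0.0750·165 + 0.2400·95) / 0.51925 = 187.175 / 0.51925 ≈ 360.472
  x_2 = (0.2375·200 + 0.6725·165 + 0.0750·95) / 0.51925 = 165.5875 / 0.51925 ≈ 318.897
  x_3 = (0.4225·200 + 0.2125·165 + 0.6800·95) / 0.51925 = 184.1625 / 0.51925 ≈ 354.670

x_2 = 318.897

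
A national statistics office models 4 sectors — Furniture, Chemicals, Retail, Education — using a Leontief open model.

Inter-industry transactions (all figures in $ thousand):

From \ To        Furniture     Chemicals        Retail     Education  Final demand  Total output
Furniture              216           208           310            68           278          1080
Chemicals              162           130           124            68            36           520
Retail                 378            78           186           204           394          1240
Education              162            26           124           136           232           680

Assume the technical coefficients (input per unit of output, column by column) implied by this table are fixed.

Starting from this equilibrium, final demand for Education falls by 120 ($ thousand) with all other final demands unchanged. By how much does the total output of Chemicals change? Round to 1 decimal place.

Technical coefficients a_ij = z_ij / X_j:
  a_11 = 216/1080 = 0.20, a_21 = 162/1080 = 0.15, a_31 = 378/1080 = 0.35, a_41 = 162/1080 = 0.15
  a_12 = 208/520 = 0.40, a_22 = 130/520 = 0.25, a_32 = 78/520 = 0.15, a_42 = 26/520 = 0.05
  a_13 = 310/1240 = 0.25, a_23 = 124/1240 = 0.10, a_33 = 186/1240 = 0.15, a_43 = 124/1240 = 0.10
  a_14 = 68/680 = 0.10, a_24 = 68/680 = 0.10, a_34 = 204/680 = 0.30, a_44 = 136/680 = 0.20
I − A =
  [   0.80    -0.40    -0.25    -0.10]
  [  -0.15     0.75    -0.10    -0.10]
  [  -0.35    -0.15     0.85    -0.30]
  [  -0.15    -0.05    -0.10     0.80]
Compute the cofactors C_ij = (−1)^(i+j)·(3×3 minor ij) of I−A; the adjugate is their transpose:
adj(I−A) = Cᵀ =
  [ 0.46825   0.29950   0.19275   0.16825]
  [ 0.14625   0.42250   0.10575   0.11075]
  [ 0.26450   0.23750   0.41000   0.21650]
  [ 0.13000   0.11225   0.09400   0.36175]
det(I−A) = Σ_j (I−A)_1j·C_1j = (0.80)(0.46825) + (-0.40)(0.14625) + (-0.25)(0.26450) + (-0.10)(0.13000) = 0.236975
(I − A)⁻¹ = adj(I−A) / det(I−A) ≈
  [   1.9759     1.2638     0.8134     0.7100]
  [   0.6172     1.7829     0.4462     0.4673]
  [   1.1162     1.0022     1.7301     0.9136]
  [   0.5486     0.4737     0.3967     1.5265]
Δx = (I − A)⁻¹ Δd with Δd having -120 in the Education component and 0 elsewhere.
So Δx_2 = L_24 · (-120), where L_24 = adj(I−A)_24 / det(I−A) = 0.11075 / 0.236975.
Δx_2 = 0.11075 × (-120) / 0.236975 = -13.29 / 0.236975 ≈ -56.1.

Δx_2 = -56.1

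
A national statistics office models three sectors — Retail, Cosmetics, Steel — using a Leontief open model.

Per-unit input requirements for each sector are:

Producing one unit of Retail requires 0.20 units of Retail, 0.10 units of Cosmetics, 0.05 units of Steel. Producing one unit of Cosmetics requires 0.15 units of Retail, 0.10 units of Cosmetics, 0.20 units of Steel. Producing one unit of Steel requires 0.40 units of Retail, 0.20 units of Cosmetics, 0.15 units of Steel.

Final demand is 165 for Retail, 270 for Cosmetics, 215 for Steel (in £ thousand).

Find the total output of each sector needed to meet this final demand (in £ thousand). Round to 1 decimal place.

x_1 = 480.8, x_2 = 438.9, x_3 = 384.5

I − A =
  [   0.80    -0.15    -0.40]
  [  -0.10     0.90    -0.20]
  [  -0.05    -0.20     0.85]
Cofactors of I−A, C_ij = (−1)^(i+j)·(minor ij) (rows/columns in the sector order above):
  C_11 = (0.90)(0.85) − (-0.20)(-0.20) = 0.7250
  C_12 = −[(-0.10)(0.85) − (-0.20)(-0.05)] = 0.0950
  C_13 = (-0.10)(-0.20) − (0.90)(-0.05) = 0.0650
  C_21 = −[(-0.15)(0.85) − (-0.40)(-0.20)] = 0.2075
  C_22 = (0.80)(0.85) − (-0.40)(-0.05) = 0.6600
  C_23 = −[(0.80)(-0.20) − (-0.15)(-0.05)] = 0.1675
  C_31 = (-0.15)(-0.20) − (-0.40)(0.90) = 0.3900
  C_32 = −[(0.80)(-0.20) − (-0.40)(-0.10)] = 0.2000
  C_33 = (0.80)(0.90) − (-0.15)(-0.10) = 0.7050
det(I−A) = Σ_j (I−A)_1j·C_1j = (0.80)(0.7250) + (-0.15)(0.0950) + (-0.40)(0.0650) = 0.53975
adj(I−A) = Cᵀ =
  [ 0.7250   0.2075   0.3900]
  [ 0.0950   0.6600   0.2000]
  [ 0.0650   0.1675   0.7050]
(I − A)⁻¹ = adj(I−A) / det(I−A) ≈
  [   1.3432     0.3844     0.7226]
  [   0.1760     1.2228     0.3705]
  [   0.1204     0.3103     1.3062]
x = (I − A)⁻¹ d = adj(I−A)·d / det(I−A), with det(I−A) = 0.53975:
  x_1 = (0.7250·165 + 0.2075·270 + 0.3900·215) / 0.53975 = 259.50 / 0.53975 ≈ 480.8
  x_2 = (0.0950·165 + 0.6600·270 + 0.2000·215) / 0.53975 = 236.875 / 0.53975 ≈ 438.9
  x_3 = (0.0650·165 + 0.1675·270 + 0.7050·215) / 0.53975 = 207.525 / 0.53975 ≈ 384.5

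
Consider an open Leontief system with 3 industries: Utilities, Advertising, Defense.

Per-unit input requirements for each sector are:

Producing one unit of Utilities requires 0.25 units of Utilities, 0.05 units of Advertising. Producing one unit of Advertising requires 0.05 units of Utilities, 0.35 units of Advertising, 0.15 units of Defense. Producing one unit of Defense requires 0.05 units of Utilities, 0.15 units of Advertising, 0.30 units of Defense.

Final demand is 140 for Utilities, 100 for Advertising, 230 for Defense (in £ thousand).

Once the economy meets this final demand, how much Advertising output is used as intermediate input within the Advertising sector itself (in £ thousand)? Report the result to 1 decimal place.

z_22 = 91.1

I − A =
  [   0.75    -0.05    -0.05]
  [  -0.05     0.65    -0.15]
  [   0.00    -0.15     0.70]
Cofactors of I−A, C_ij = (−1)^(i+j)·(minor ij) (rows/columns in the sector order above):
  C_11 = (0.65)(0.70) − (-0.15)(-0.15) = 0.4325
  C_12 = −[(-0.05)(0.70) − (-0.15)(0.00)] = 0.0350
  C_13 = (-0.05)(-0.15) − (0.65)(0.00) = 0.0075
  C_21 = −[(-0.05)(0.70) − (-0.05)(-0.15)] = 0.0425
  C_22 = (0.75)(0.70) − (-0.05)(0.00) = 0.5250
  C_23 = −[(0.75)(-0.15) − (-0.05)(0.00)] = 0.1125
  C_31 = (-0.05)(-0.15) − (-0.05)(0.65) = 0.0400
  C_32 = −[(0.75)(-0.15) − (-0.05)(-0.05)] = 0.1150
  C_33 = (0.75)(0.65) − (-0.05)(-0.05) = 0.4850
det(I−A) = Σ_j (I−A)_1j·C_1j = (0.75)(0.4325) + (-0.05)(0.0350) + (-0.05)(0.0075) = 0.32225
adj(I−A) = Cᵀ =
  [ 0.4325   0.0425   0.0400]
  [ 0.0350   0.5250   0.1150]
  [ 0.0075   0.1125   0.4850]
(I − A)⁻¹ = adj(I−A) / det(I−A) ≈
  [   1.3421     0.1319     0.1241]
  [   0.1086     1.6292     0.3569]
  [   0.0233     0.3491     1.5050]
First solve x = (I − A)⁻¹ d = adj(I−A)·d / det(I−A); in particular x_2 = (0.0350·140 + 0.5250·100 + 0.1150·230) / 0.32225 = 83.85 / 0.32225 ≈ 260.202.
Intermediate flow from 2 to 2: z_22 = a_22 · x_2 = 0.35 × 83.85 / 0.32225 = 29.3475 / 0.32225 ≈ 91.1.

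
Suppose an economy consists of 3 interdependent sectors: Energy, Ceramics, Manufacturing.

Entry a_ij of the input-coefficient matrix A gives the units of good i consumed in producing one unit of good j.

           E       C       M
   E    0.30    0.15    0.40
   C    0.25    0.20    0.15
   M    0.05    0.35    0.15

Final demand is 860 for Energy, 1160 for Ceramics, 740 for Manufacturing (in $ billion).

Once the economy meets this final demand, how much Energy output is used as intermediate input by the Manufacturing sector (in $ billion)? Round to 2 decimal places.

I − A =
  [   0.70    -0.15    -0.40]
  [  -0.25     0.80    -0.15]
  [  -0.05    -0.35     0.85]
Cofactors of I−A, C_ij = (−1)^(i+j)·(minor ij) (rows/columns in the sector order above):
  C_11 = (0.80)(0.85) − (-0.15)(-0.35) = 0.6275
  C_12 = −[(-0.25)(0.85) − (-0.15)(-0.05)] = 0.2200
  C_13 = (-0.25)(-0.35) − (0.80)(-0.05) = 0.1275
  C_21 = −[(-0.15)(0.85) − (-0.40)(-0.35)] = 0.2675
  C_22 = (0.70)(0.85) − (-0.40)(-0.05) = 0.5750
  C_23 = −[(0.70)(-0.35) − (-0.15)(-0.05)] = 0.2525
  C_31 = (-0.15)(-0.15) − (-0.40)(0.80) = 0.3425
  C_32 = −[(0.70)(-0.15) − (-0.40)(-0.25)] = 0.2050
  C_33 = (0.70)(0.80) − (-0.15)(-0.25) = 0.5225
det(I−A) = Σ_j (I−A)_1j·C_1j = (0.70)(0.6275) + (-0.15)(0.2200) + (-0.40)(0.1275) = 0.35525
adj(I−A) = Cᵀ =
  [ 0.6275   0.2675   0.3425]
  [ 0.2200   0.5750   0.2050]
  [ 0.1275   0.2525   0.5225]
(I − A)⁻¹ = adj(I−A) / det(I−A) ≈
  [   1.7664     0.7530     0.9641]
  [   0.6193     1.6186     0.5771]
  [   0.3589     0.7108     1.4708]
First solve x = (I − A)⁻¹ d = adj(I−A)·d / det(I−A); in particular x_M = (0.1275·860 + 0.2525·1160 + 0.5225·740) / 0.35525 = 789.20 / 0.35525 ≈ 2221.5341.
Intermediate flow from E to M: z_EM = a_EM · x_M = 0.40 × 789.20 / 0.35525 = 315.68 / 0.35525 ≈ 888.61.

z_EM = 888.61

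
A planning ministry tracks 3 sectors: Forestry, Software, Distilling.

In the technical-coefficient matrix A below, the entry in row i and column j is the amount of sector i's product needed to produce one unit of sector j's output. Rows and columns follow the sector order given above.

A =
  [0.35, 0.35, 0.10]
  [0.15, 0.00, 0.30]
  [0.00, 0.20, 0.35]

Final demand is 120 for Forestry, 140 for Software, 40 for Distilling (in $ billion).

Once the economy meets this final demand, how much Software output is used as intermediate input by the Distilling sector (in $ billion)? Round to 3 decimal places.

z_23 = 39.581

I − A =
  [   0.65    -0.35    -0.10]
  [  -0.15     1.00    -0.30]
  [   0.00    -0.20     0.65]
Cofactors of I−A, C_ij = (−1)^(i+j)·(minor ij) (rows/columns in the sector order above):
  C_11 = (1.00)(0.65) − (-0.30)(-0.20) = 0.5900
  C_12 = −[(-0.15)(0.65) − (-0.30)(0.00)] = 0.0975
  C_13 = (-0.15)(-0.20) − (1.00)(0.00) = 0.0300
  C_21 = −[(-0.35)(0.65) − (-0.10)(-0.20)] = 0.2475
  C_22 = (0.65)(0.65) − (-0.10)(0.00) = 0.4225
  C_23 = −[(0.65)(-0.20) − (-0.35)(0.00)] = 0.1300
  C_31 = (-0.35)(-0.30) − (-0.10)(1.00) = 0.2050
  C_32 = −[(0.65)(-0.30) − (-0.10)(-0.15)] = 0.2100
  C_33 = (0.65)(1.00) − (-0.35)(-0.15) = 0.5975
det(I−A) = Σ_j (I−A)_1j·C_1j = (0.65)(0.5900) + (-0.35)(0.0975) + (-0.10)(0.0300) = 0.346375
adj(I−A) = Cᵀ =
  [ 0.5900   0.2475   0.2050]
  [ 0.0975   0.4225   0.2100]
  [ 0.0300   0.1300   0.5975]
(I − A)⁻¹ = adj(I−A) / det(I−A) ≈
  [   1.7034     0.7145     0.5918]
  [   0.2815     1.2198     0.6063]
  [   0.0866     0.3753     1.7250]
First solve x = (I − A)⁻¹ d = adj(I−A)·d / det(I−A); in particular x_3 = (0.0300·120 + 0.1300·140 + 0.5975·40) / 0.346375 = 45.70 / 0.346375 ≈ 131.93793.
Intermediate flow from 2 to 3: z_23 = a_23 · x_3 = 0.30 × 45.70 / 0.346375 = 13.71 / 0.346375 ≈ 39.581.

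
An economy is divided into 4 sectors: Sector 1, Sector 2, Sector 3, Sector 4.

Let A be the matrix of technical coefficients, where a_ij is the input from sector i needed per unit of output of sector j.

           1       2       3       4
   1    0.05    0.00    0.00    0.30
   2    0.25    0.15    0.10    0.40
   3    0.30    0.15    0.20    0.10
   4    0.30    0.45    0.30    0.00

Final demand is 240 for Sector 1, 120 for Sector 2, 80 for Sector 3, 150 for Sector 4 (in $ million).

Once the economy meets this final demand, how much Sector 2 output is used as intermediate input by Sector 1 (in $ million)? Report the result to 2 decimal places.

I − A =
  [   0.95     0.00     0.00    -0.30]
  [  -0.25     0.85    -0.10    -0.40]
  [  -0.30    -0.15     0.80    -0.10]
  [  -0.30    -0.45    -0.30     1.00]
Compute the cofactors C_ij = (−1)^(i+j)·(3×3 minor ij) of I−A; the adjugate is their transpose:
adj(I−A) = Cᵀ =
  [ 0.47300   0.12150   0.09000   0.19950]
  [ 0.35750   0.63250   0.22250   0.38250]
  [ 0.29325   0.21225   0.52625   0.22550]
  [ 0.39075   0.38475   0.28500   0.63175]
det(I−A) = Σ_j (I−A)_1j·C_1j = (0.95)(0.47300) + (0.00)(0.35750) + (0.00)(0.29325) + (-0.30)(0.39075) = 0.332125
(I − A)⁻¹ = adj(I−A) / det(I−A) ≈
  [   1.4242     0.3658     0.2710     0.6007]
  [   1.0764     1.9044     0.6699     1.1517]
  [   0.8830     0.6391     1.5845     0.6790]
  [   1.1765     1.1584     0.8581     1.9021]
First solve x = (I − A)⁻¹ d = adj(I−A)·d / det(I−A); in particular x_1 = (0.47300·240 + 0.12150·120 + 0.09000·80 + 0.19950·150) / 0.332125 = 165.225 / 0.332125 ≈ 497.4784.
Intermediate flow from 2 to 1: z_21 = a_21 · x_1 = 0.25 × 165.225 / 0.332125 = 41.30625 / 0.332125 ≈ 124.37.

z_21 = 124.37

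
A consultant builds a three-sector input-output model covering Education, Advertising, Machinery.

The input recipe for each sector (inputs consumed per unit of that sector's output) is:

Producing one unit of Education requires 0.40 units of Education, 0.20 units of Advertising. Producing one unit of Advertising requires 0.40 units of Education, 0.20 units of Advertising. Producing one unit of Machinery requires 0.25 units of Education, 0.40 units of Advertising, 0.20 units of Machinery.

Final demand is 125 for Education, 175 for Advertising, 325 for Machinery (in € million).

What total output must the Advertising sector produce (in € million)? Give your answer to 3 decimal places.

I − A =
  [   0.60    -0.40    -0.25]
  [  -0.20     0.80    -0.40]
  [   0.00     0.00     0.80]
Cofactors of I−A, C_ij = (−1)^(i+j)·(minor ij) (rows/columns in the sector order above):
  C_11 = (0.80)(0.80) − (-0.40)(0.00) = 0.6400
  C_12 = −[(-0.20)(0.80) − (-0.40)(0.00)] = 0.1600
  C_13 = (-0.20)(0.00) − (0.80)(0.00) = 0.0000
  C_21 = −[(-0.40)(0.80) − (-0.25)(0.00)] = 0.3200
  C_22 = (0.60)(0.80) − (-0.25)(0.00) = 0.4800
  C_23 = −[(0.60)(0.00) − (-0.40)(0.00)] = 0.0000
  C_31 = (-0.40)(-0.40) − (-0.25)(0.80) = 0.3600
  C_32 = −[(0.60)(-0.40) − (-0.25)(-0.20)] = 0.2900
  C_33 = (0.60)(0.80) − (-0.40)(-0.20) = 0.4000
det(I−A) = Σ_j (I−A)_1j·C_1j = (0.60)(0.6400) + (-0.40)(0.1600) + (-0.25)(0.0000) = 0.3200
adj(I−A) = Cᵀ =
  [ 0.6400   0.3200   0.3600]
  [ 0.1600   0.4800   0.2900]
  [ 0.0000   0.0000   0.4000]
(I − A)⁻¹ = adj(I−A) / det(I−A) ≈
  [   2.0000     1.0000     1.1250]
  [   0.5000     1.5000     0.9063]
  [   0.0000     0.0000     1.2500]
x = (I − A)⁻¹ d = adj(I−A)·d / det(I−A), with det(I−A) = 0.3200:
  x_1 = (0.6400·125 + 0.3200·175 + 0.3600·325) / 0.3200 = 253.00 / 0.3200 = 790.625
  x_2 = (0.1600·125 + 0.4800·175 + 0.2900·325) / 0.3200 = 198.25 / 0.3200 ≈ 619.531
  x_3 = (0.0000·125 + 0.0000·175 + 0.4000·325) / 0.3200 = 130.00 / 0.3200 = 406.250

x_2 = 619.531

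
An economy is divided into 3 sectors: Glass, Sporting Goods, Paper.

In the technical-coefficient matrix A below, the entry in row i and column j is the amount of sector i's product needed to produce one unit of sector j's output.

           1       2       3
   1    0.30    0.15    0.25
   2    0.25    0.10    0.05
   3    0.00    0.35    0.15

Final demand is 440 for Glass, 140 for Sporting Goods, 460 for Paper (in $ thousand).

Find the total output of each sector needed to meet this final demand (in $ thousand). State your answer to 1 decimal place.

I − A =
  [   0.70    -0.15    -0.25]
  [  -0.25     0.90    -0.05]
  [   0.00    -0.35     0.85]
Cofactors of I−A, C_ij = (−1)^(i+j)·(minor ij) (rows/columns in the sector order above):
  C_11 = (0.90)(0.85) − (-0.05)(-0.35) = 0.7475
  C_12 = −[(-0.25)(0.85) − (-0.05)(0.00)] = 0.2125
  C_13 = (-0.25)(-0.35) − (0.90)(0.00) = 0.0875
  C_21 = −[(-0.15)(0.85) − (-0.25)(-0.35)] = 0.2150
  C_22 = (0.70)(0.85) − (-0.25)(0.00) = 0.5950
  C_23 = −[(0.70)(-0.35) − (-0.15)(0.00)] = 0.2450
  C_31 = (-0.15)(-0.05) − (-0.25)(0.90) = 0.2325
  C_32 = −[(0.70)(-0.05) − (-0.25)(-0.25)] = 0.0975
  C_33 = (0.70)(0.90) − (-0.15)(-0.25) = 0.5925
det(I−A) = Σ_j (I−A)_1j·C_1j = (0.70)(0.7475) + (-0.15)(0.2125) + (-0.25)(0.0875) = 0.4695
adj(I−A) = Cᵀ =
  [ 0.7475   0.2150   0.2325]
  [ 0.2125   0.5950   0.0975]
  [ 0.0875   0.2450   0.5925]
(I − A)⁻¹ = adj(I−A) / det(I−A) ≈
  [   1.5921     0.4579     0.4952]
  [   0.4526     1.2673     0.2077]
  [   0.1864     0.5218     1.2620]
x = (I − A)⁻¹ d = adj(I−A)·d / det(I−A), with det(I−A) = 0.4695:
  x_1 = (0.7475·440 + 0.2150·140 + 0.2325·460) / 0.4695 = 465.95 / 0.4695 ≈ 992.4
  x_2 = (0.2125·440 + 0.5950·140 + 0.0975·460) / 0.4695 = 221.65 / 0.4695 ≈ 472.1
  x_3 = (0.0875·440 + 0.2450·140 + 0.5925·460) / 0.4695 = 345.35 / 0.4695 ≈ 735.6

x_1 = 992.4, x_2 = 472.1, x_3 = 735.6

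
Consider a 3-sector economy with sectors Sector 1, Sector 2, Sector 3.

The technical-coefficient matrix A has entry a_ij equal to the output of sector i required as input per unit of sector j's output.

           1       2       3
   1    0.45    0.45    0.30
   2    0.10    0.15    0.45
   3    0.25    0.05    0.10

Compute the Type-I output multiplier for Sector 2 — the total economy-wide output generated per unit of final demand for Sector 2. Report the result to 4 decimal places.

I − A =
  [   0.55    -0.45    -0.30]
  [  -0.10     0.85    -0.45]
  [  -0.25    -0.05     0.90]
Cofactors of I−A, C_ij = (−1)^(i+j)·(minor ij) (rows/columns in the sector order above):
  C_11 = (0.85)(0.90) − (-0.45)(-0.05) = 0.7425
  C_12 = −[(-0.10)(0.90) − (-0.45)(-0.25)] = 0.2025
  C_13 = (-0.10)(-0.05) − (0.85)(-0.25) = 0.2175
  C_21 = −[(-0.45)(0.90) − (-0.30)(-0.05)] = 0.4200
  C_22 = (0.55)(0.90) − (-0.30)(-0.25) = 0.4200
  C_23 = −[(0.55)(-0.05) − (-0.45)(-0.25)] = 0.1400
  C_31 = (-0.45)(-0.45) − (-0.30)(0.85) = 0.4575
  C_32 = −[(0.55)(-0.45) − (-0.30)(-0.10)] = 0.2775
  C_33 = (0.55)(0.85) − (-0.45)(-0.10) = 0.4225
det(I−A) = Σ_j (I−A)_1j·C_1j = (0.55)(0.7425) + (-0.45)(0.2025) + (-0.30)(0.2175) = 0.2520
adj(I−A) = Cᵀ =
  [ 0.7425   0.4200   0.4575]
  [ 0.2025   0.4200   0.2775]
  [ 0.2175   0.1400   0.4225]
(I − A)⁻¹ = adj(I−A) / det(I−A) ≈
  [   2.94643     1.66667     1.81548]
  [   0.80357     1.66667     1.10119]
  [   0.86310     0.55556     1.67659]
The output multiplier for sector j is the column-j sum of the Leontief inverse (I − A)⁻¹ = adj(I−A) / det(I−A).
Column 2 of adj(I−A): (0.4200, 0.4200, 0.1400); det(I−A) = 0.2520.
m_2 = (0.4200 + 0.4200 + 0.1400) / 0.2520 = 0.98 / 0.2520 ≈ 3.8889.

m_2 = 3.8889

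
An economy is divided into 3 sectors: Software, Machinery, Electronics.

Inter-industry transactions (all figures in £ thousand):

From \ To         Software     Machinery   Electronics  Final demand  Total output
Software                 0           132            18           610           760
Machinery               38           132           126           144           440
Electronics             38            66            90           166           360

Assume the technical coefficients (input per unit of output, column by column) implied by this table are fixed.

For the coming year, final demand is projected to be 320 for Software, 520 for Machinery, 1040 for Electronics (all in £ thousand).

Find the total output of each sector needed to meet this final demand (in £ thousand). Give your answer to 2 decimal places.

x_S = 920.30, x_M = 1702.89, x_E = 1788.60

Technical coefficients a_ij = z_ij / X_j:
  a_SS = 0/760 = 0.00, a_MS = 38/760 = 0.05, a_ES = 38/760 = 0.05
  a_SM = 132/440 = 0.30, a_MM = 132/440 = 0.30, a_EM = 66/440 = 0.15
  a_SE = 18/360 = 0.05, a_ME = 126/360 = 0.35, a_EE = 90/360 = 0.25
I − A =
  [   1.00    -0.30    -0.05]
  [  -0.05     0.70    -0.35]
  [  -0.05    -0.15     0.75]
Cofactors of I−A, C_ij = (−1)^(i+j)·(minor ij) (rows/columns in the sector order above):
  C_11 = (0.70)(0.75) − (-0.35)(-0.15) = 0.4725
  C_12 = −[(-0.05)(0.75) − (-0.35)(-0.05)] = 0.0550
  C_13 = (-0.05)(-0.15) − (0.70)(-0.05) = 0.0425
  C_21 = −[(-0.30)(0.75) − (-0.05)(-0.15)] = 0.2325
  C_22 = (1.00)(0.75) − (-0.05)(-0.05) = 0.7475
  C_23 = −[(1.00)(-0.15) − (-0.30)(-0.05)] = 0.1650
  C_31 = (-0.30)(-0.35) − (-0.05)(0.70) = 0.1400
  C_32 = −[(1.00)(-0.35) − (-0.05)(-0.05)] = 0.3525
  C_33 = (1.00)(0.70) − (-0.30)(-0.05) = 0.6850
det(I−A) = Σ_j (I−A)_1j·C_1j = (1.00)(0.4725) + (-0.30)(0.0550) + (-0.05)(0.0425) = 0.453875
adj(I−A) = Cᵀ =
  [ 0.4725   0.2325   0.1400]
  [ 0.0550   0.7475   0.3525]
  [ 0.0425   0.1650   0.6850]
(I − A)⁻¹ = adj(I−A) / det(I−A) ≈
  [   1.0410     0.5123     0.3085]
  [   0.1212     1.6469     0.7766]
  [   0.0936     0.3635     1.5092]
x = (I − A)⁻¹ d = adj(I−A)·d / det(I−A), with det(I−A) = 0.453875:
  x_S = (0.4725·320 + 0.2325·520 + 0.1400·1040) / 0.453875 = 417.70 / 0.453875 ≈ 920.30
  x_M = (0.0550·320 + 0.7475·520 + 0.3525·1040) / 0.453875 = 772.90 / 0.453875 ≈ 1702.89
  x_E = (0.0425·320 + 0.1650·520 + 0.6850·1040) / 0.453875 = 811.80 / 0.453875 ≈ 1788.60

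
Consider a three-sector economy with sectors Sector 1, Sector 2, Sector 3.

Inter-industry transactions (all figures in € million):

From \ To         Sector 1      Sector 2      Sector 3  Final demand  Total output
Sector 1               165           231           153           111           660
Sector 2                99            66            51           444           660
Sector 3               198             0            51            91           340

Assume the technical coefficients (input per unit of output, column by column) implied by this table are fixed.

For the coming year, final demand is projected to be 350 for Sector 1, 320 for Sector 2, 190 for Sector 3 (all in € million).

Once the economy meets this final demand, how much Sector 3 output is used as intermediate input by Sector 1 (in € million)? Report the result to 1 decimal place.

z_31 = 344.4

Technical coefficients a_ij = z_ij / X_j:
  a_11 = 165/660 = 0.25, a_21 = 99/660 = 0.15, a_31 = 198/660 = 0.30
  a_12 = 231/660 = 0.35, a_22 = 66/660 = 0.10, a_32 = 0/660 = 0.00
  a_13 = 153/340 = 0.45, a_23 = 51/340 = 0.15, a_33 = 51/340 = 0.15
I − A =
  [   0.75    -0.35    -0.45]
  [  -0.15     0.90    -0.15]
  [  -0.30     0.00     0.85]
Cofactors of I−A, C_ij = (−1)^(i+j)·(minor ij) (rows/columns in the sector order above):
  C_11 = (0.90)(0.85) − (-0.15)(0.00) = 0.7650
  C_12 = −[(-0.15)(0.85) − (-0.15)(-0.30)] = 0.1725
  C_13 = (-0.15)(0.00) − (0.90)(-0.30) = 0.2700
  C_21 = −[(-0.35)(0.85) − (-0.45)(0.00)] = 0.2975
  C_22 = (0.75)(0.85) − (-0.45)(-0.30) = 0.5025
  C_23 = −[(0.75)(0.00) − (-0.35)(-0.30)] = 0.1050
  C_31 = (-0.35)(-0.15) − (-0.45)(0.90) = 0.4575
  C_32 = −[(0.75)(-0.15) − (-0.45)(-0.15)] = 0.1800
  C_33 = (0.75)(0.90) − (-0.35)(-0.15) = 0.6225
det(I−A) = Σ_j (I−A)_1j·C_1j = (0.75)(0.7650) + (-0.35)(0.1725) + (-0.45)(0.2700) = 0.391875
adj(I−A) = Cᵀ =
  [ 0.7650   0.2975   0.4575]
  [ 0.1725   0.5025   0.1800]
  [ 0.2700   0.1050   0.6225]
(I − A)⁻¹ = adj(I−A) / det(I−A) ≈
  [   1.9522     0.7592     1.1675]
  [   0.4402     1.2823     0.4593]
  [   0.6890     0.2679     1.5885]
First solve x = (I − A)⁻¹ d = adj(I−A)·d / det(I−A); in particular x_1 = (0.7650·350 + 0.2975·320 + 0.4575·190) / 0.391875 = 449.875 / 0.391875 ≈ 1148.006.
Intermediate flow from 3 to 1: z_31 = a_31 · x_1 = 0.30 × 449.875 / 0.391875 = 134.9625 / 0.391875 ≈ 344.4.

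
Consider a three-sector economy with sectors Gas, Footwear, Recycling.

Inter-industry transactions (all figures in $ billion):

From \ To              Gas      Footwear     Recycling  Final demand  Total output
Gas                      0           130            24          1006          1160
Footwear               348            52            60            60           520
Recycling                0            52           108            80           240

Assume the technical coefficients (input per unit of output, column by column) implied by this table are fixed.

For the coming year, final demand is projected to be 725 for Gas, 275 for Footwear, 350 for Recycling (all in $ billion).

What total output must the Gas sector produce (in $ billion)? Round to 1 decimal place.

x_1 = 1021.0

Technical coefficients a_ij = z_ij / X_j:
  a_11 = 0/1160 = 0.00, a_21 = 348/1160 = 0.30, a_31 = 0/1160 = 0.00
  a_12 = 130/520 = 0.25, a_22 = 52/520 = 0.10, a_32 = 52/520 = 0.10
  a_13 = 24/240 = 0.10, a_23 = 60/240 = 0.25, a_33 = 108/240 = 0.45
I − A =
  [   1.00    -0.25    -0.10]
  [  -0.30     0.90    -0.25]
  [   0.00    -0.10     0.55]
Cofactors of I−A, C_ij = (−1)^(i+j)·(minor ij) (rows/columns in the sector order above):
  C_11 = (0.90)(0.55) − (-0.25)(-0.10) = 0.4700
  C_12 = −[(-0.30)(0.55) − (-0.25)(0.00)] = 0.1650
  C_13 = (-0.30)(-0.10) − (0.90)(0.00) = 0.0300
  C_21 = −[(-0.25)(0.55) − (-0.10)(-0.10)] = 0.1475
  C_22 = (1.00)(0.55) − (-0.10)(0.00) = 0.5500
  C_23 = −[(1.00)(-0.10) − (-0.25)(0.00)] = 0.1000
  C_31 = (-0.25)(-0.25) − (-0.10)(0.90) = 0.1525
  C_32 = −[(1.00)(-0.25) − (-0.10)(-0.30)] = 0.2800
  C_33 = (1.00)(0.90) − (-0.25)(-0.30) = 0.8250
det(I−A) = Σ_j (I−A)_1j·C_1j = (1.00)(0.4700) + (-0.25)(0.1650) + (-0.10)(0.0300) = 0.42575
adj(I−A) = Cᵀ =
  [ 0.4700   0.1475   0.1525]
  [ 0.1650   0.5500   0.2800]
  [ 0.0300   0.1000   0.8250]
(I − A)⁻¹ = adj(I−A) / det(I−A) ≈
  [   1.1039     0.3464     0.3582]
  [   0.3876     1.2918     0.6577]
  [   0.0705     0.2349     1.9378]
x = (I − A)⁻¹ d = adj(I−A)·d / det(I−A), with det(I−A) = 0.42575:
  x_1 = (0.4700·725 + 0.1475·275 + 0.1525·350) / 0.42575 = 434.6875 / 0.42575 ≈ 1021.0
  x_2 = (0.1650·725 + 0.5500·275 + 0.2800·350) / 0.42575 = 368.875 / 0.42575 ≈ 866.4
  x_3 = (0.0300·725 + 0.1000·275 + 0.8250·350) / 0.42575 = 338.00 / 0.42575 ≈ 793.9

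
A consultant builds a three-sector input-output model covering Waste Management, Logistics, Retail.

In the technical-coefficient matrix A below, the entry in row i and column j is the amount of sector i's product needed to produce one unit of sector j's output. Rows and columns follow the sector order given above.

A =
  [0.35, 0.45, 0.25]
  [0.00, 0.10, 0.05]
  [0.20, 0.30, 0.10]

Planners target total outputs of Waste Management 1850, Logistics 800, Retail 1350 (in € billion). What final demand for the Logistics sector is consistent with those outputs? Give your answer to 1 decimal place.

d_2 = 652.5

I − A =
  [   0.65    -0.45    -0.25]
  [   0.00     0.90    -0.05]
  [  -0.20    -0.30     0.90]
d = (I − A) x:
  d_1 = (+0.65)·1850 + (-0.45)·800 + (-0.25)·1350 = 505.0
  d_2 = (+0.00)·1850 + (+0.90)·800 + (-0.05)·1350 = 652.5
  d_3 = (-0.20)·1850 + (-0.30)·800 + (+0.90)·1350 = 605.0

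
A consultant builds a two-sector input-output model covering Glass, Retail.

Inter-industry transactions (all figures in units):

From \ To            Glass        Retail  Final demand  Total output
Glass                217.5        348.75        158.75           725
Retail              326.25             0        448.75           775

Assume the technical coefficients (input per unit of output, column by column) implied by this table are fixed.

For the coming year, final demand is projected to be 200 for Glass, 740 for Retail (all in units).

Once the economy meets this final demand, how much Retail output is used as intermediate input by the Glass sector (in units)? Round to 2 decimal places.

Technical coefficients a_ij = z_ij / X_j:
  a_GG = 217.5/725 = 0.30, a_RG = 326.25/725 = 0.45
  a_GR = 348.75/775 = 0.45, a_RR = 0/775 = 0.00
I − A =
  [   0.70    -0.45]
  [  -0.45     1.00]
det(I−A) = (0.70)(1.00) − (-0.45)(-0.45) = 0.4975
adj(I−A) = [[1.00, 0.45], [0.45, 0.70]]
(I − A)⁻¹ = adj(I−A) / det(I−A) ≈
  [   2.0101     0.9045]
  [   0.9045     1.4070]
First solve x = (I − A)⁻¹ d = adj(I−A)·d / det(I−A); in particular x_G = (1.00·200 + 0.45·740) / 0.4975 = 533.00 / 0.4975 ≈ 1071.3568.
Intermediate flow from R to G: z_RG = a_RG · x_G = 0.45 × 533.00 / 0.4975 = 239.85 / 0.4975 ≈ 482.11.

z_RG = 482.11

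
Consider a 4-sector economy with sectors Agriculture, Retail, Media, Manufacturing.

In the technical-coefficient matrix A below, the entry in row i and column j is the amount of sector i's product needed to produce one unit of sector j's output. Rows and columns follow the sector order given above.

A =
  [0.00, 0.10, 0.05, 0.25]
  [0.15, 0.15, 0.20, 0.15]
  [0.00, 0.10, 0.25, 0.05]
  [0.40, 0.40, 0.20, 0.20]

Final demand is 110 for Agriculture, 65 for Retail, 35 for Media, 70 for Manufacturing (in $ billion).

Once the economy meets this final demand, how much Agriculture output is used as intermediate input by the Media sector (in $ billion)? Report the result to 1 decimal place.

I − A =
  [   1.00    -0.10    -0.05    -0.25]
  [  -0.15     0.85    -0.20    -0.15]
  [   0.00    -0.10     0.75    -0.05]
  [  -0.40    -0.40    -0.20     0.80]
Compute the cofactors C_ij = (−1)^(i+j)·(3×3 minor ij) of I−A; the adjugate is their transpose:
adj(I−A) = Cᵀ =
  [ 0.4335   0.1440   0.1125   0.1695]
  [ 0.1375   0.5140   0.1865   0.1510]
  [ 0.0380   0.0920   0.5020   0.0605]
  [ 0.2950   0.3520   0.2750   0.6055]
det(I−A) = Σ_j (I−A)_1j·C_1j = (1.00)(0.4335) + (-0.10)(0.1375) + (-0.05)(0.0380) + (-0.25)(0.2950) = 0.3441
(I − A)⁻¹ = adj(I−A) / det(I−A) ≈
  [   1.2598     0.4185     0.3269     0.4926]
  [   0.3996     1.4938     0.5420     0.4388]
  [   0.1104     0.2674     1.4589     0.1758]
  [   0.8573     1.0230     0.7992     1.7597]
First solve x = (I − A)⁻¹ d = adj(I−A)·d / det(I−A); in particular x_3 = (0.0380·110 + 0.0920·65 + 0.5020·35 + 0.0605·70) / 0.3441 = 31.965 / 0.3441 ≈ 92.895.
Intermediate flow from 1 to 3: z_13 = a_13 · x_3 = 0.05 × 31.965 / 0.3441 = 1.59825 / 0.3441 ≈ 4.6.

z_13 = 4.6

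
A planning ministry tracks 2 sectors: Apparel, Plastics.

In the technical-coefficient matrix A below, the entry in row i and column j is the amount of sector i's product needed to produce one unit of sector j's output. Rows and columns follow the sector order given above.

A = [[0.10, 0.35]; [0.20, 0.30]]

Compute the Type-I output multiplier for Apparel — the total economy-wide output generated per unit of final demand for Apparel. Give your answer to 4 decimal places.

m_A = 1.6071

I − A =
  [   0.90    -0.35]
  [  -0.20     0.70]
det(I−A) = (0.90)(0.70) − (-0.35)(-0.20) = 0.5600
adj(I−A) = [[0.70, 0.35], [0.20, 0.90]]
(I − A)⁻¹ = adj(I−A) / det(I−A) ≈
  [   1.25000     0.62500]
  [   0.35714     1.60714]
The output multiplier for sector j is the column-j sum of the Leontief inverse (I − A)⁻¹ = adj(I−A) / det(I−A).
Column A of adj(I−A): (0.70, 0.20); det(I−A) = 0.5600.
m_A = (0.70 + 0.20) / 0.5600 = 0.90 / 0.5600 ≈ 1.6071.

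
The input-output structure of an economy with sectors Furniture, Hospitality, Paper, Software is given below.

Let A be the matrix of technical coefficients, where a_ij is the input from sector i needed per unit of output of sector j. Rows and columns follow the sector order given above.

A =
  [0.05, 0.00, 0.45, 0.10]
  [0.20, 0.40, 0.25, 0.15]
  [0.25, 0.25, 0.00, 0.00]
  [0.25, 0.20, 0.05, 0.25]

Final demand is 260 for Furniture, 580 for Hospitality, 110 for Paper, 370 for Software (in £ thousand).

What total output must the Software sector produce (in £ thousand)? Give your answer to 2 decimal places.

I − A =
  [   0.95     0.00    -0.45    -0.10]
  [  -0.20     0.60    -0.25    -0.15]
  [  -0.25    -0.25     1.00     0.00]
  [  -0.25    -0.20    -0.05     0.75]
Compute the cofactors C_ij = (−1)^(i+j)·(3×3 minor ij) of I−A; the adjugate is their transpose:
adj(I−A) = Cᵀ =
  [ 0.371250   0.105625   0.197000   0.070625]
  [ 0.236250   0.601875   0.264375   0.151875]
  [ 0.151875   0.176875   0.380000   0.055625]
  [ 0.196875   0.207500   0.161500   0.420625]
det(I−A) = Σ_j (I−A)_1j·C_1j = (0.95)(0.371250) + (0.00)(0.236250) + (-0.45)(0.151875) + (-0.10)(0.196875) = 0.26465625
(I − A)⁻¹ = adj(I−A) / det(I−A) ≈
  [   1.4028     0.3991     0.7444     0.2669]
  [   0.8927     2.2742     0.9989     0.5739]
  [   0.5739     0.6683     1.4358     0.2102]
  [   0.7439     0.7840     0.6102     1.5893]
x = (I − A)⁻¹ d = adj(I−A)·d / det(I−A), with det(I−A) = 0.26465625:
  x_F = (0.371250·260 + 0.105625·580 + 0.197000·110 + 0.070625·370) / 0.26465625 = 205.58875 / 0.26465625 ≈ 776.81
  x_H = (0.236250·260 + 0.601875·580 + 0.264375·110 + 0.151875·370) / 0.26465625 = 495.7875 / 0.26465625 ≈ 1873.33
  x_P = (0.151875·260 + 0.176875·580 + 0.380000·110 + 0.055625·370) / 0.26465625 = 204.45625 / 0.26465625 ≈ 772.54
  x_S = (0.196875·260 + 0.207500·580 + 0.161500·110 + 0.420625·370) / 0.26465625 = 344.93375 / 0.26465625 ≈ 1303.33

x_S = 1303.33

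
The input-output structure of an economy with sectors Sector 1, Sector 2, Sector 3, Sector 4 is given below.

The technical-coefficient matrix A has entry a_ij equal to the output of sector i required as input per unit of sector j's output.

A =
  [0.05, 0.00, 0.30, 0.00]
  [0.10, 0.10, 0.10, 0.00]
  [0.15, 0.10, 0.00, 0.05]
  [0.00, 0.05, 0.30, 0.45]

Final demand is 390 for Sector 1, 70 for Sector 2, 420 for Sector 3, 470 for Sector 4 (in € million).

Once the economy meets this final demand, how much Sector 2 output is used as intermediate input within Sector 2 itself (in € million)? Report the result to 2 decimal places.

I − A =
  [   0.95     0.00    -0.30     0.00]
  [  -0.10     0.90    -0.10     0.00]
  [  -0.15    -0.10     1.00    -0.05]
  [   0.00    -0.05    -0.30     0.55]
Compute the cofactors C_ij = (−1)^(i+j)·(3×3 minor ij) of I−A; the adjugate is their transpose:
adj(I−A) = Cᵀ =
  [ 0.475750   0.017250   0.148500   0.013500]
  [ 0.061750   0.483500   0.068750   0.006250]
  [ 0.080000   0.054625   0.470250   0.042750]
  [ 0.049250   0.073750   0.262750   0.802000]
det(I−A) = Σ_j (I−A)_1j·C_1j = (0.95)(0.475750) + (0.00)(0.061750) + (-0.30)(0.080000) + (0.00)(0.049250) = 0.4279625
(I − A)⁻¹ = adj(I−A) / det(I−A) ≈
  [   1.1117     0.0403     0.3470     0.0315]
  [   0.1443     1.1298     0.1606     0.0146]
  [   0.1869     0.1276     1.0988     0.0999]
  [   0.1151     0.1723     0.6140     1.8740]
First solve x = (I − A)⁻¹ d = adj(I−A)·d / det(I−A); in particular x_2 = (0.061750·390 + 0.483500·70 + 0.068750·420 + 0.006250·470) / 0.4279625 = 89.74 / 0.4279625 ≈ 209.6913.
Intermediate flow from 2 to 2: z_22 = a_22 · x_2 = 0.10 × 89.74 / 0.4279625 = 8.974 / 0.4279625 ≈ 20.97.

z_22 = 20.97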